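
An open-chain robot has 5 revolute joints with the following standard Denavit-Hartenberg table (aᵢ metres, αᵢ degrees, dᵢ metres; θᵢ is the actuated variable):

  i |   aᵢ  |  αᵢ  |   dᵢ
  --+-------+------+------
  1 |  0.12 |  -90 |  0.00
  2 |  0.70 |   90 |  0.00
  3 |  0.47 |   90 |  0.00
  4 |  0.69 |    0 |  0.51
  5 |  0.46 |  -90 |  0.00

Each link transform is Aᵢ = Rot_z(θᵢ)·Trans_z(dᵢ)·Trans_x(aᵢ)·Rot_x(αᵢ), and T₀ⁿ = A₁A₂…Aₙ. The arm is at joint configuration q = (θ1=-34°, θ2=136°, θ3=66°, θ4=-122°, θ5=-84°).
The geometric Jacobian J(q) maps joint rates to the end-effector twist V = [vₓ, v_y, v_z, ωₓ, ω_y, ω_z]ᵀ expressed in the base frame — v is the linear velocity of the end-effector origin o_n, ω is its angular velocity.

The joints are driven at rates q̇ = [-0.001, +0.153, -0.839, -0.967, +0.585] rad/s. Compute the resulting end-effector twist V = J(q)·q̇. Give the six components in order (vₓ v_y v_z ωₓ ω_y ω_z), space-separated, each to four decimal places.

o_n = [-1.0156, 0.0942, -0.4467]
J₁: ẑ×o_n = [-0.0942, -1.0156, 0.0000], ω = ẑ
J2: z=[0.5592, 0.8290, 0.0000] o=[0.0995, -0.0671, 0.0000] → [-0.3703, 0.2498, 1.0147, 0.5592, 0.8290, 0.0000]
J3: z=[0.5759, -0.3884, -0.7193] o=[-0.3180, 0.2145, -0.4863] → [-0.1019, 0.4791, -0.3402, 0.5759, -0.3884, -0.7193]
J4: z=[-0.7722, 0.0303, -0.6346] o=[-0.1919, 0.6473, -0.6191] → [-0.3458, 0.6558, 0.4521, -0.7722, 0.0303, -0.6346]
J5: z=[-0.7722, 0.0303, -0.6346] o=[-1.0208, 0.5533, -0.4185] → [-0.2922, -0.0251, 0.3544, -0.7722, 0.0303, -0.6346]
V = J·q̇ = [0.1923, -1.0116, 0.2109, -0.1026, 0.4412, 0.8449]

0.1923 -1.0116 0.2109 -0.1026 0.4412 0.8449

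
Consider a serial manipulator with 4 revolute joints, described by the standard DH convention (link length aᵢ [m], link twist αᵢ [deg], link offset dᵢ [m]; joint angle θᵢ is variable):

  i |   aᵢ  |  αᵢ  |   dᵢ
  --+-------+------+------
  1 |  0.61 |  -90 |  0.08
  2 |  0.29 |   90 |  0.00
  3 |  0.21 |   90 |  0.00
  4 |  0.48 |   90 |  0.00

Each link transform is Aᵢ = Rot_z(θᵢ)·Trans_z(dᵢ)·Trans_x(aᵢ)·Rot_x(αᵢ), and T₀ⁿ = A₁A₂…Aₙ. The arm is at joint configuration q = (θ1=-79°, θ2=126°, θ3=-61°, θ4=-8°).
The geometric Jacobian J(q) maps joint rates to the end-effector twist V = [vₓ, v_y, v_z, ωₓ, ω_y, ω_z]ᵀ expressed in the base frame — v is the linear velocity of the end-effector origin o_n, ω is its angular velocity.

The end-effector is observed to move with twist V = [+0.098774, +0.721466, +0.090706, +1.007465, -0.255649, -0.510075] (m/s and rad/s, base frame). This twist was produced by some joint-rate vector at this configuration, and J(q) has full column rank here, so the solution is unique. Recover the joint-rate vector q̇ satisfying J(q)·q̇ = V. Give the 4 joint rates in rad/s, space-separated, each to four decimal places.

0.0130 0.8500 0.6660 -0.1860

o_n = [-0.5521, -0.3011, -0.3841]
J₁: ẑ×o_n = [0.3011, -0.5521, 0.0000], ω = ẑ
J2: z=[0.9816, 0.1908, 0.0000] o=[0.1164, -0.5988, 0.0800] → [-0.0886, 0.4556, 0.4198, 0.9816, 0.1908, 0.0000]
J3: z=[0.1544, -0.7942, -0.5878] o=[0.0839, -0.4315, -0.1546] → [0.2589, 0.4092, -0.4849, 0.1544, -0.7942, -0.5878]
J4: z=[-0.3778, -0.5971, 0.7076] o=[-0.1078, -0.4078, -0.2370] → [0.0124, -0.3699, -0.3056, -0.3778, -0.5971, 0.7076]
q̇ = J⁺·V = [0.0130, 0.8500, 0.6660, -0.1860]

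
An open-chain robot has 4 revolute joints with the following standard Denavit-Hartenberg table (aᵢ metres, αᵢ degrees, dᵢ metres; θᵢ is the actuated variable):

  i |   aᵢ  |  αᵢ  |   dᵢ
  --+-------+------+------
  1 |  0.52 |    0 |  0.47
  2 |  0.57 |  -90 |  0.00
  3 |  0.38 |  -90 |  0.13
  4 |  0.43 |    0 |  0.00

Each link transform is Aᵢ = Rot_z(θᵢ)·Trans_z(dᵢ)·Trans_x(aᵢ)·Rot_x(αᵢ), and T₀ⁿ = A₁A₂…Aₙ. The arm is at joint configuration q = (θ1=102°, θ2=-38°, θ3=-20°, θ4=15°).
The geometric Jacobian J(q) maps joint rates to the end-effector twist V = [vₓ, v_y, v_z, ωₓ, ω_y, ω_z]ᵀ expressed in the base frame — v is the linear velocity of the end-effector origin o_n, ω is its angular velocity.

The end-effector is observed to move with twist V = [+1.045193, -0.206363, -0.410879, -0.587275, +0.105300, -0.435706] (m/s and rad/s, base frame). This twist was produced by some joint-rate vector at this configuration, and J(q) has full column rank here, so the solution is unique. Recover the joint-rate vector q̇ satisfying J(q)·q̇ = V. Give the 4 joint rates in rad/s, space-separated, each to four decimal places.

o_n = [0.4526, 1.7009, 0.7420]
J₁: ẑ×o_n = [-1.7009, 0.4526, 0.0000], ω = ẑ
J2: z=[0.0000, 0.0000, 1.0000] o=[-0.1081, 0.5086, 0.4700] → [-1.1923, 0.5607, 0.0000, 0.0000, 0.0000, 1.0000]
J3: z=[-0.8988, 0.4384, 0.0000] o=[0.1418, 1.0209, 0.4700] → [0.1192, 0.2445, -0.7474, -0.8988, 0.4384, 0.0000]
J4: z=[0.1499, 0.3074, -0.9397] o=[0.1814, 1.3989, 0.6000] → [0.3275, -0.2761, -0.0381, 0.1499, 0.3074, -0.9397]
q̇ = J⁺·V = [-0.1570, -0.7260, 0.5740, -0.4760]

-0.1570 -0.7260 0.5740 -0.4760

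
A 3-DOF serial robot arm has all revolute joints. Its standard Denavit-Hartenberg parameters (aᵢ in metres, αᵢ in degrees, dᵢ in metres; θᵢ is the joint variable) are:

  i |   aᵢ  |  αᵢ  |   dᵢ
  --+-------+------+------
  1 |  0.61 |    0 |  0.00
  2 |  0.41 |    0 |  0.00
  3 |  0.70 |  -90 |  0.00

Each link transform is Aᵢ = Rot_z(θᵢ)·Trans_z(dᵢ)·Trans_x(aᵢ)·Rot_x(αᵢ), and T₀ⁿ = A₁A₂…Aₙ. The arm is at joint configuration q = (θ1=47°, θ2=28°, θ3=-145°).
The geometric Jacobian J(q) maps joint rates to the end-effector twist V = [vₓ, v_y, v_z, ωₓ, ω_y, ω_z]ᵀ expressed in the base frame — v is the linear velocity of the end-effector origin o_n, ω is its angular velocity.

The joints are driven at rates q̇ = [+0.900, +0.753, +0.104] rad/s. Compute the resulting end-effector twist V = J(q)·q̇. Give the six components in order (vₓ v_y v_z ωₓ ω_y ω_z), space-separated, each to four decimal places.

o_n = [0.7615, 0.1844, 0.0000]
J₁: ẑ×o_n = [-0.1844, 0.7615, 0.0000], ω = ẑ
J2: z=[0.0000, 0.0000, 1.0000] o=[0.4160, 0.4461, 0.0000] → [0.2618, 0.3455, -0.0000, 0.0000, 0.0000, 1.0000]
J3: z=[0.0000, 0.0000, 1.0000] o=[0.5221, 0.8422, 0.0000] → [0.6578, 0.2394, -0.0000, 0.0000, 0.0000, 1.0000]
V = J·q̇ = [0.0996, 0.9705, 0.0000, 0.0000, 0.0000, 1.7570]

0.0996 0.9705 0.0000 0.0000 0.0000 1.7570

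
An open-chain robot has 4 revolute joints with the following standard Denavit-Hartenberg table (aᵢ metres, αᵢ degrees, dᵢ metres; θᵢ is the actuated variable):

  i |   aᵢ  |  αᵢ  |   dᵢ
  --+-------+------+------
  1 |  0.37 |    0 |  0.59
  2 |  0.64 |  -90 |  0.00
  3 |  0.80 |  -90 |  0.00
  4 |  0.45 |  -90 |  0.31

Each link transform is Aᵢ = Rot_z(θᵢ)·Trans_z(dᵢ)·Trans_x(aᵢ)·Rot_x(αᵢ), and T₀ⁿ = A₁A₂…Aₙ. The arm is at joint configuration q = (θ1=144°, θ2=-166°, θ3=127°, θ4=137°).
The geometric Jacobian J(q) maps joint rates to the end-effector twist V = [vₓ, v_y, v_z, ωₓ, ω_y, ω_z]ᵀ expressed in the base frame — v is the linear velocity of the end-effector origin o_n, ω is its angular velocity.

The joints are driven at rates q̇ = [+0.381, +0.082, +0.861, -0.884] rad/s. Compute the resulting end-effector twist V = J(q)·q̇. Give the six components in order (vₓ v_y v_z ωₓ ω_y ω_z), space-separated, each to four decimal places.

-0.3439 -0.2679 0.2405 0.9771 0.5338 -0.0690

o_n = [-0.3132, -0.1079, 0.4005]
J₁: ẑ×o_n = [0.1079, -0.3132, 0.0000], ω = ẑ
J2: z=[0.0000, 0.0000, 1.0000] o=[-0.2993, 0.2175, 0.5900] → [0.3254, -0.0139, 0.0000, 0.0000, 0.0000, 1.0000]
J3: z=[0.3746, 0.9272, 0.0000] o=[0.2941, -0.0223, 0.5900] → [-0.1757, 0.0710, 0.5310, 0.3746, 0.9272, 0.0000]
J4: z=[-0.7405, 0.2992, 0.6018] o=[-0.1523, 0.1581, -0.0489] → [0.2945, 0.2360, 0.2451, -0.7405, 0.2992, 0.6018]
V = J·q̇ = [-0.3439, -0.2679, 0.2405, 0.9771, 0.5338, -0.0690]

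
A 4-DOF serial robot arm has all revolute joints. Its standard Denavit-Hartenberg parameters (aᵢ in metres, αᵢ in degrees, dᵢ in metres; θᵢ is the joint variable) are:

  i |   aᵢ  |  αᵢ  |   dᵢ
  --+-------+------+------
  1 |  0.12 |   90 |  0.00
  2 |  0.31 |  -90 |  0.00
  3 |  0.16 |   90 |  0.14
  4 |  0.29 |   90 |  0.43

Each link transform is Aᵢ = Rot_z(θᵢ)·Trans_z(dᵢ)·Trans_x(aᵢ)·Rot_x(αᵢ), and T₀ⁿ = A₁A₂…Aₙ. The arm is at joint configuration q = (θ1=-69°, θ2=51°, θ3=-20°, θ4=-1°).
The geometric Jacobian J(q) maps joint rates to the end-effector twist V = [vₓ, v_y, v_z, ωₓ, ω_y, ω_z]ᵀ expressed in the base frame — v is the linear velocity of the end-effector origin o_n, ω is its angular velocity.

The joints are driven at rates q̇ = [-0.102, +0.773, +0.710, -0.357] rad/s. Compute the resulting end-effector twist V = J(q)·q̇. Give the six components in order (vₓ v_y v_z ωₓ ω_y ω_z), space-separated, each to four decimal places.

o_n = [-0.3834, -0.5582, 0.5401]
J₁: ẑ×o_n = [0.5582, -0.3834, 0.0000], ω = ẑ
J2: z=[-0.9336, -0.3584, 0.0000] o=[0.0430, -0.1120, 0.0000] → [-0.1936, 0.5043, 0.2638, -0.9336, -0.3584, 0.0000]
J3: z=[-0.2785, 0.7255, 0.6293] o=[0.1129, -0.2942, 0.2409] → [0.3833, -0.2290, 0.4336, -0.2785, 0.7255, 0.6293]
J4: z=[-0.9544, -0.1358, -0.2658] o=[0.0567, -0.3005, 0.4459] → [-0.0813, 0.2070, 0.1862, -0.9544, -0.1358, -0.2658]
V = J·q̇ = [0.0946, 0.1924, 0.4453, -0.5787, 0.2866, 0.4397]

0.0946 0.1924 0.4453 -0.5787 0.2866 0.4397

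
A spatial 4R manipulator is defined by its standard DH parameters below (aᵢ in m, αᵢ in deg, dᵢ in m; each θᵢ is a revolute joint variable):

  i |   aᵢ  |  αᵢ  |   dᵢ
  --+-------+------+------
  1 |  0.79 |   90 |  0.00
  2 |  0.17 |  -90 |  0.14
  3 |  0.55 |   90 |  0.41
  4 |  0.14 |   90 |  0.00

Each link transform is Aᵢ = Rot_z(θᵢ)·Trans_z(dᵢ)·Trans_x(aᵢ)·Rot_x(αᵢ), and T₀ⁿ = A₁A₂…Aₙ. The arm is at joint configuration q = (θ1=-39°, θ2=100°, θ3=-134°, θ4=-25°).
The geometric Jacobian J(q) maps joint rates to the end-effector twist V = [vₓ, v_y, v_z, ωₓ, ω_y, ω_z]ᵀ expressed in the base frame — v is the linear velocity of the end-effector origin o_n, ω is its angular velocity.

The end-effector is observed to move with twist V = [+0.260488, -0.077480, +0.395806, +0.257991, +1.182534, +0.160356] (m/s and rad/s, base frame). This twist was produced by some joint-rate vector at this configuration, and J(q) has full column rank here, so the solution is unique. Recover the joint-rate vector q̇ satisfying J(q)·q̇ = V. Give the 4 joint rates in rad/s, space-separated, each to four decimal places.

o_n = [-0.0086, -0.7997, -0.3566]
J₁: ẑ×o_n = [0.7997, -0.0086, 0.0000], ω = ẑ
J2: z=[-0.6293, -0.7771, 0.0000] o=[0.6139, -0.4972, 0.0000] → [0.2771, -0.2244, -0.2934, -0.6293, -0.7771, 0.0000]
J3: z=[-0.7653, 0.6198, -0.1736] o=[0.5029, -0.5874, 0.1674] → [-0.3616, -0.3122, 0.4795, -0.7653, 0.6198, -0.1736]
J4: z=[0.5342, 0.4612, -0.7084] o=[-0.0083, -0.6825, -0.2800] → [-0.1183, 0.0411, -0.0625, 0.5342, 0.4612, -0.7084]
q̇ = J⁺·V = [0.9180, -0.4520, 0.6670, 0.9060]

0.9180 -0.4520 0.6670 0.9060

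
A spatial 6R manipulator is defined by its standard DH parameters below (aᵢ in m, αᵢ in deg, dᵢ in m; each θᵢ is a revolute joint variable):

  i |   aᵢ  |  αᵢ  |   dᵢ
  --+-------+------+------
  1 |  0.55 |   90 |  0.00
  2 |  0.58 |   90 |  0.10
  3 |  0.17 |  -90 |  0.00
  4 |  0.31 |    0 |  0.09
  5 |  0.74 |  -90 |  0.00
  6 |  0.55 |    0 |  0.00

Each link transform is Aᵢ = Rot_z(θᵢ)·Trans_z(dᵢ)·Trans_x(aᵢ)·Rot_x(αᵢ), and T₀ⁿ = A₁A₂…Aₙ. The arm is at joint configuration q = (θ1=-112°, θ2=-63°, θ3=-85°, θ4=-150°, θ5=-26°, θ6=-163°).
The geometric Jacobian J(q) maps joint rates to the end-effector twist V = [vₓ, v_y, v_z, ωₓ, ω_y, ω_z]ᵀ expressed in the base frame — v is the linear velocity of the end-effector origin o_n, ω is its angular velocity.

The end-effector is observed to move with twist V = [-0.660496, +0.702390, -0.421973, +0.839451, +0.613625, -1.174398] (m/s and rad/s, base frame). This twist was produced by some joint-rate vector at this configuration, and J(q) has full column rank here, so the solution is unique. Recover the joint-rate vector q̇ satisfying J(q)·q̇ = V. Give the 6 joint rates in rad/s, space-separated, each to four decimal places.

-0.7830 -0.4810 0.0690 -0.5000 0.4420 0.8980

o_n = [-0.6870, -0.5454, -0.7923]
J₁: ẑ×o_n = [0.5454, -0.6870, 0.0000], ω = ẑ
J2: z=[-0.9272, 0.3746, 0.0000] o=[-0.2060, -0.5100, 0.0000] → [-0.2968, -0.7346, 0.2130, -0.9272, 0.3746, 0.0000]
J3: z=[0.3338, 0.8261, -0.4540] o=[-0.3974, -0.7166, -0.5168] → [-0.1499, 0.2234, 0.2964, 0.3338, 0.8261, -0.4540]
J4: z=[-0.2502, -0.3867, -0.8876] o=[-0.2429, -0.7863, -0.5300] → [0.3153, 0.3285, -0.2320, -0.2502, -0.3867, -0.8876]
J5: z=[-0.2502, -0.3867, -0.8876] o=[-0.4577, -0.5830, -0.6594] → [0.0848, 0.1703, -0.0981, -0.2502, -0.3867, -0.8876]
J6: z=[0.3964, 0.7955, -0.4583] o=[-1.1113, -0.2378, -0.6255] → [-0.2737, -0.1284, -0.4595, 0.3964, 0.7955, -0.4583]
q̇ = J⁺·V = [-0.7830, -0.4810, 0.0690, -0.5000, 0.4420, 0.8980]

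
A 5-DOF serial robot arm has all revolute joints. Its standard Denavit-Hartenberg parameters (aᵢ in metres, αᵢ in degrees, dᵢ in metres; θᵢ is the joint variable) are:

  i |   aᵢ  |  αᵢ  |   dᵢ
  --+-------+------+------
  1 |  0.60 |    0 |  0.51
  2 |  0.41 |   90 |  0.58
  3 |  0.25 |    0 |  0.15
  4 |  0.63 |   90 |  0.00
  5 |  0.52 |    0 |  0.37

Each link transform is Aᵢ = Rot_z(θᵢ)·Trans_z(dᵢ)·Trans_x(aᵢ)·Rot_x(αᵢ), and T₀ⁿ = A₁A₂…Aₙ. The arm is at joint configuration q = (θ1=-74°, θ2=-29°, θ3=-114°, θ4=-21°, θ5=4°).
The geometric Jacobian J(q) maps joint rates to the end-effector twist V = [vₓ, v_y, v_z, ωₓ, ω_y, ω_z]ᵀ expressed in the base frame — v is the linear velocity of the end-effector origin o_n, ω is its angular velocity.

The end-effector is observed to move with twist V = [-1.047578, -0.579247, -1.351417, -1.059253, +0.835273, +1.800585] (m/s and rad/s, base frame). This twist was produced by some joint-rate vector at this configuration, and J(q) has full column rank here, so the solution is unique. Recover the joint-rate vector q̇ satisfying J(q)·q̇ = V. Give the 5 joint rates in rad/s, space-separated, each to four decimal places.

o_n = [0.1561, 0.2111, 0.3110]
J₁: ẑ×o_n = [-0.2111, 0.1561, 0.0000], ω = ẑ
J2: z=[0.0000, 0.0000, 1.0000] o=[0.1654, -0.5768, 0.5100] → [-0.7879, -0.0093, 0.0000, 0.0000, 0.0000, 1.0000]
J3: z=[-0.9744, 0.2250, 0.0000] o=[0.0732, -0.9762, 1.0900] → [-0.1752, -0.7591, -1.1756, -0.9744, 0.2250, 0.0000]
J4: z=[-0.9744, 0.2250, 0.0000] o=[-0.0501, -0.8434, 0.8616] → [-0.1239, -0.5365, -1.0739, -0.9744, 0.2250, 0.0000]
J5: z=[0.1591, 0.6890, 0.7071] o=[0.0501, -0.4094, 0.4161] → [-0.5112, 0.0917, 0.0256, 0.1591, 0.6890, 0.7071]
q̇ = J⁺·V = [0.8950, 0.3300, 0.6110, 0.6090, 0.8140]

0.8950 0.3300 0.6110 0.6090 0.8140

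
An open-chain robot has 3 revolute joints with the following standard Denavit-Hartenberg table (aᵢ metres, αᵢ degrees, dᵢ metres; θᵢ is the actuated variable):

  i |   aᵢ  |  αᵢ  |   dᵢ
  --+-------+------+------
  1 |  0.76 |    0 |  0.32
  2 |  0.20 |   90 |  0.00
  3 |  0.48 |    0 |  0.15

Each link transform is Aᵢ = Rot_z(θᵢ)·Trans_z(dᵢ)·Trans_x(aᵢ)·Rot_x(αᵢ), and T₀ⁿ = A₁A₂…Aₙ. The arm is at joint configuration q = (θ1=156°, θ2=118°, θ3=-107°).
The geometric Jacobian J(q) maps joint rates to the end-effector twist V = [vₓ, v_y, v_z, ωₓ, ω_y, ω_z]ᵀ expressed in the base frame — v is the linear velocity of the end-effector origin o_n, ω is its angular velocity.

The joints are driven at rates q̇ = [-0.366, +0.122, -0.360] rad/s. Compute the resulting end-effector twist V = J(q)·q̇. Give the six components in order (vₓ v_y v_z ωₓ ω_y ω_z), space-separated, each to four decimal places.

o_n = [-0.8398, 0.2391, -0.1390]
J₁: ẑ×o_n = [-0.2391, -0.8398, 0.0000], ω = ẑ
J2: z=[0.0000, 0.0000, 1.0000] o=[-0.6943, 0.3091, 0.3200] → [0.0700, -0.1455, 0.0000, 0.0000, 0.0000, 1.0000]
J3: z=[-0.9976, -0.0698, 0.0000] o=[-0.6803, 0.1096, 0.3200] → [0.0320, -0.4579, -0.1403, -0.9976, -0.0698, 0.0000]
V = J·q̇ = [0.0845, 0.4545, 0.0505, 0.3591, 0.0251, -0.2440]

0.0845 0.4545 0.0505 0.3591 0.0251 -0.2440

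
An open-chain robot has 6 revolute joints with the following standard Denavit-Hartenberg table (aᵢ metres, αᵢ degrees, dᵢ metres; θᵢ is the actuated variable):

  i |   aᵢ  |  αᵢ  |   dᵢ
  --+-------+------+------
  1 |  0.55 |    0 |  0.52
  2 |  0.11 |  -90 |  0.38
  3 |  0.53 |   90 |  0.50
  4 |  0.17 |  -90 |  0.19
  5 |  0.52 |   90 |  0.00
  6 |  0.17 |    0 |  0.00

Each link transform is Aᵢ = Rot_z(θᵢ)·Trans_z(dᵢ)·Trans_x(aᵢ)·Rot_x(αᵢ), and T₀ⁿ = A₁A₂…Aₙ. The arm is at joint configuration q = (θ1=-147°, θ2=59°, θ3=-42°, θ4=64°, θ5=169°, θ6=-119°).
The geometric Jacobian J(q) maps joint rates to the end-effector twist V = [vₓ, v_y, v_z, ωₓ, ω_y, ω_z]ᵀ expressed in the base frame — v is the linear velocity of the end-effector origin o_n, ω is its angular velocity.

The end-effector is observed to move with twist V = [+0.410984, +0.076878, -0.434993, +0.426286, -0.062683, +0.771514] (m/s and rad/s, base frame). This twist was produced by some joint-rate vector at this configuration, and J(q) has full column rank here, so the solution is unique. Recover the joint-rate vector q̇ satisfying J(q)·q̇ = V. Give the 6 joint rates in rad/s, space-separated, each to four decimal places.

-0.1450 0.8450 0.6570 -0.8390 -0.1970 -0.8560

o_n = [-0.2442, -0.7396, 1.3471]
J₁: ẑ×o_n = [0.7396, -0.2442, 0.0000], ω = ẑ
J2: z=[0.0000, 0.0000, 1.0000] o=[-0.4613, -0.2996, 0.5200] → [0.4401, 0.2170, -0.0000, 0.0000, 0.0000, 1.0000]
J3: z=[0.9994, 0.0349, 0.0000] o=[-0.4574, -0.4095, 0.9000] → [0.0156, -0.4468, -0.3374, 0.9994, 0.0349, 0.0000]
J4: z=[-0.0234, 0.6687, 0.7431] o=[0.0560, -0.7857, 1.2546] → [0.0276, -0.2210, 0.1997, -0.0234, 0.6687, 0.7431]
J5: z=[0.4148, 0.6828, -0.6014] o=[0.2062, -0.7086, 1.4457] → [-0.0860, 0.3118, 0.2947, 0.4148, 0.6828, -0.6014]
J6: z=[0.1965, -0.7126, -0.6735] o=[-0.2558, -0.6248, 1.2222] → [-0.1663, -0.0323, -0.0143, 0.1965, -0.7126, -0.6735]
q̇ = J⁺·V = [-0.1450, 0.8450, 0.6570, -0.8390, -0.1970, -0.8560]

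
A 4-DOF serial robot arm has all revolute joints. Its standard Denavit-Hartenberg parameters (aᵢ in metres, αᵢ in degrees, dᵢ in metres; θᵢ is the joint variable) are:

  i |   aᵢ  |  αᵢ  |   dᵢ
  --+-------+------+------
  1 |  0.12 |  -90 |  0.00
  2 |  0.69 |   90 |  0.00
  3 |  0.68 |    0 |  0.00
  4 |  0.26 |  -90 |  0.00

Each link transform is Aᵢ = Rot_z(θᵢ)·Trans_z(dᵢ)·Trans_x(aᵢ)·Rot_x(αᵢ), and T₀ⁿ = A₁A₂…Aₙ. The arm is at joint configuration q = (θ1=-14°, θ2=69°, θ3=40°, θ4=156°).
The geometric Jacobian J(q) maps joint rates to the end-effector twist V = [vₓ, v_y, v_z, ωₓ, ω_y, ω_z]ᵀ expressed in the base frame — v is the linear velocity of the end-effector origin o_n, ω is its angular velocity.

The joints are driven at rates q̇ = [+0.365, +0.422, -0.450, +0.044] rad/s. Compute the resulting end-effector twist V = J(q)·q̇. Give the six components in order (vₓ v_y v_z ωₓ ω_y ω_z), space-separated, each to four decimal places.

-0.4297 0.1448 -0.3018 -0.2657 0.5012 0.2195

o_n = [0.5390, 0.2422, -0.8972]
J₁: ẑ×o_n = [-0.2422, 0.5390, 0.0000], ω = ẑ
J2: z=[0.2419, 0.9703, 0.0000] o=[0.1164, -0.0290, 0.0000] → [-0.8705, 0.2170, -0.3444, 0.2419, 0.9703, 0.0000]
J3: z=[0.9058, -0.2259, 0.3584] o=[0.3564, -0.0889, -0.6442] → [-0.0615, 0.2946, 0.3412, 0.9058, -0.2259, 0.3584]
J4: z=[0.9058, -0.2259, 0.3584] o=[0.6432, 0.2901, -1.1305] → [-0.0355, -0.2487, -0.0669, 0.9058, -0.2259, 0.3584]
V = J·q̇ = [-0.4297, 0.1448, -0.3018, -0.2657, 0.5012, 0.2195]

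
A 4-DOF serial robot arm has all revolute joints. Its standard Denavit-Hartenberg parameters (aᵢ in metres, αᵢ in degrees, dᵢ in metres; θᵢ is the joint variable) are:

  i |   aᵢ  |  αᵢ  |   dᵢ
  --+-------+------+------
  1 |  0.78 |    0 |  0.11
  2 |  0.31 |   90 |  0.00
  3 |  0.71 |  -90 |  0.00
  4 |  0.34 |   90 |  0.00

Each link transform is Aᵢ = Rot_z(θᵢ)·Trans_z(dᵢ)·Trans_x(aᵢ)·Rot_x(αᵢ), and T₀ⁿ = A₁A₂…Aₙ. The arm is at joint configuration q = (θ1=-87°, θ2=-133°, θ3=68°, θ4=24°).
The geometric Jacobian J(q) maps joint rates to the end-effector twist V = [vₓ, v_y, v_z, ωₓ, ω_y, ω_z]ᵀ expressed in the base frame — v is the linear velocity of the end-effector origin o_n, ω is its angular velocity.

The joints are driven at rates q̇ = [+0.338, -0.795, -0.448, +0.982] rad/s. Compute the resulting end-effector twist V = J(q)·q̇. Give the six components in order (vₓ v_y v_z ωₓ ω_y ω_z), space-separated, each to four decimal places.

-0.0636 0.3029 -0.2972 0.4095 -0.9284 -0.0891

o_n = [-0.5784, -0.4398, 1.0563]
J₁: ẑ×o_n = [0.4398, -0.5784, 0.0000], ω = ẑ
J2: z=[0.0000, 0.0000, 1.0000] o=[0.0408, -0.7789, 0.1100] → [-0.3391, -0.6192, 0.0000, 0.0000, 0.0000, 1.0000]
J3: z=[0.6428, 0.7660, 0.0000] o=[-0.1967, -0.5797, 0.1100] → [0.7249, -0.6083, 0.3823, 0.6428, 0.7660, 0.0000]
J4: z=[0.7103, -0.5960, 0.3746] o=[-0.4004, -0.4087, 0.7683] → [-0.1600, -0.2712, -0.1282, 0.7103, -0.5960, 0.3746]
V = J·q̇ = [-0.0636, 0.3029, -0.2972, 0.4095, -0.9284, -0.0891]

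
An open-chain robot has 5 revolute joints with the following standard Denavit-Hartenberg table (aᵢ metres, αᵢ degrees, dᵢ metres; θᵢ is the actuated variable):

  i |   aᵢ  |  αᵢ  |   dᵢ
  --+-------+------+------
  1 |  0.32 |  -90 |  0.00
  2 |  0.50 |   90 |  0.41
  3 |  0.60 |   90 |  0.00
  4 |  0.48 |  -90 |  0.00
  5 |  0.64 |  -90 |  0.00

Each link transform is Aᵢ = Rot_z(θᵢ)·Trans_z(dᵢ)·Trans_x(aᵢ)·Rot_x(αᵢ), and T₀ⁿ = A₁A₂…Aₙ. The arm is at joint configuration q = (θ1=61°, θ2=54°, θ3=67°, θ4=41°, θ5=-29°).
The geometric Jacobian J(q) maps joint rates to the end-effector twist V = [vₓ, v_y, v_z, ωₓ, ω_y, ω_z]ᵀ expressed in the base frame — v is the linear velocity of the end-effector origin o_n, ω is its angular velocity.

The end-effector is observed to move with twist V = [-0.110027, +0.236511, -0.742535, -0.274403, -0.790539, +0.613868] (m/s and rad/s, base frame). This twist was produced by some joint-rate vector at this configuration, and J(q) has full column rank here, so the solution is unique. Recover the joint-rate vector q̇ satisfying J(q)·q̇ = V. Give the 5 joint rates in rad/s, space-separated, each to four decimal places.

o_n = [-0.5666, 2.2025, -0.6723]
J₁: ẑ×o_n = [-2.2025, -0.5666, 0.0000], ω = ẑ
J2: z=[-0.8746, 0.4848, 0.0000] o=[0.1551, 0.2799, 0.0000] → [-0.3260, -0.5880, -1.3317, -0.8746, 0.4848, 0.0000]
J3: z=[0.3922, 0.7076, 0.5878] o=[-0.0610, 0.7357, -0.4045] → [-1.0517, -0.1922, 0.9331, 0.3922, 0.7076, 0.5878]
J4: z=[0.6041, 0.2838, -0.7447] o=[-0.4772, 1.1240, -0.5942] → [0.7810, 0.1138, 0.6769, 0.6041, 0.2838, -0.7447]
J5: z=[0.7512, 0.1095, 0.6510] o=[-0.6050, 1.5812, -0.5236] → [-0.4207, 0.1367, 0.4625, 0.7512, 0.1095, 0.6510]
q̇ = J⁺·V = [-0.0400, -0.2200, -0.6570, -0.9630, 0.4960]

-0.0400 -0.2200 -0.6570 -0.9630 0.4960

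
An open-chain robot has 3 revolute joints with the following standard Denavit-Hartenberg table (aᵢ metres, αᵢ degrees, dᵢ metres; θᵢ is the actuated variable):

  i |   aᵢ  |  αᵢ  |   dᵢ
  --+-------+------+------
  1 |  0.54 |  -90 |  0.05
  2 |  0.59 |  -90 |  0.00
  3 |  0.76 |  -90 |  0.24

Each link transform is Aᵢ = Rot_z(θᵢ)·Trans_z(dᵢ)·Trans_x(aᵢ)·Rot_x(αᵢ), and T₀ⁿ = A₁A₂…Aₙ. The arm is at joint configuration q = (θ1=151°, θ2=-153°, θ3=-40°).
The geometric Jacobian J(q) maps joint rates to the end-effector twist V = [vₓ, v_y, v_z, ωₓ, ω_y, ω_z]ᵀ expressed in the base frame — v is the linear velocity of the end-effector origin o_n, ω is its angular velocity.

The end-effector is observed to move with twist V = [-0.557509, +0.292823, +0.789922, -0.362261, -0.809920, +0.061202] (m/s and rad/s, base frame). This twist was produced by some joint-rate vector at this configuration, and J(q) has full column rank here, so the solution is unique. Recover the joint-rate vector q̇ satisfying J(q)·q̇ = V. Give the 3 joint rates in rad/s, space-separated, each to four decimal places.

0.2100 0.8840 -0.1670

o_n = [0.1091, -0.6190, 0.7960]
J₁: ẑ×o_n = [0.6190, 0.1091, -0.0000], ω = ẑ
J2: z=[-0.4848, -0.8746, 0.0000] o=[-0.4723, 0.2618, 0.0500] → [-0.6525, 0.3617, 0.9355, -0.4848, -0.8746, 0.0000]
J3: z=[-0.3971, 0.2201, 0.8910] o=[-0.0125, 0.0069, 0.3179] → [0.6630, 0.2982, 0.2218, -0.3971, 0.2201, 0.8910]
q̇ = J⁺·V = [0.2100, 0.8840, -0.1670]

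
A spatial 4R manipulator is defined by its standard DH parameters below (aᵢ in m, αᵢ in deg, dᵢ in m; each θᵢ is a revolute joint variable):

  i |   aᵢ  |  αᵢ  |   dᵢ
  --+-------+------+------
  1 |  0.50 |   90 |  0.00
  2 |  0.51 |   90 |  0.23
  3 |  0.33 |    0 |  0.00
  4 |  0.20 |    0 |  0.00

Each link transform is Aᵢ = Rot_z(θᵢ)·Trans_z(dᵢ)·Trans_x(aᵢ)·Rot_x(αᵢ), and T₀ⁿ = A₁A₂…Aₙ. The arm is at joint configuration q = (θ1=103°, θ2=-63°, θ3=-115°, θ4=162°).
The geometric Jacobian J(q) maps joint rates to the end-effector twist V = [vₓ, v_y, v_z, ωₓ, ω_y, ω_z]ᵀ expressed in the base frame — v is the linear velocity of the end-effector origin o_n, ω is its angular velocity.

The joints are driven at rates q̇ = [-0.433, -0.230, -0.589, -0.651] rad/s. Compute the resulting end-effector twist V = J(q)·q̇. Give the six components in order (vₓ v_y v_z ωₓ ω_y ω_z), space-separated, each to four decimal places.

o_n = [-0.0890, 0.7288, -0.4517]
J₁: ẑ×o_n = [-0.7288, -0.0890, 0.0000], ω = ẑ
J2: z=[0.9744, 0.2250, 0.0000] o=[-0.1125, 0.4872, 0.0000] → [-0.1016, 0.4401, 0.2301, 0.9744, 0.2250, 0.0000]
J3: z=[0.2004, -0.8682, -0.4540] o=[0.0595, 0.7645, -0.4544] → [-0.0186, 0.0669, -0.1362, 0.2004, -0.8682, -0.4540]
J4: z=[0.2004, -0.8682, -0.4540] o=[-0.2176, 0.6356, -0.3301] → [0.1478, -0.0340, 0.1303, 0.2004, -0.8682, -0.4540]
V = J·q̇ = [0.2536, -0.0799, -0.0576, -0.4726, 1.0248, 0.1299]

0.2536 -0.0799 -0.0576 -0.4726 1.0248 0.1299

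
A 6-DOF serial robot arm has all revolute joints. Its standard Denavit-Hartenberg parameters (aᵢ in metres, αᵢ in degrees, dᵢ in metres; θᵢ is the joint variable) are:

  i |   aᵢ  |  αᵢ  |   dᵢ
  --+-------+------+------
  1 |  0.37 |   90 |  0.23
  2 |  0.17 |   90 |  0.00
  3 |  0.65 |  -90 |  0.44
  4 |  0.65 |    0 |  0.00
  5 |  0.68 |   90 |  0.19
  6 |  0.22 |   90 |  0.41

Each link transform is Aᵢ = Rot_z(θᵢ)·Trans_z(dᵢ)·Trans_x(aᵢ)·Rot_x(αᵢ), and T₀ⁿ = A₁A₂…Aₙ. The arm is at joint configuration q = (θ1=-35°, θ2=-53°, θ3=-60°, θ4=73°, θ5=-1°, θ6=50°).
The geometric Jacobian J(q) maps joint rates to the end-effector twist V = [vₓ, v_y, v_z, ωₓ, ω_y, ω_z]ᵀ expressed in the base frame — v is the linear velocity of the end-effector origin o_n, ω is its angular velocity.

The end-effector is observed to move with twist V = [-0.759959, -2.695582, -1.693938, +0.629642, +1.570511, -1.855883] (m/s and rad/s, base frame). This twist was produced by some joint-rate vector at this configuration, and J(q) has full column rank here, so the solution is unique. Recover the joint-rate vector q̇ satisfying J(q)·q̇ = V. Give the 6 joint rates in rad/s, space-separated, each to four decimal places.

-0.9320 -0.8790 0.5650 0.4720 -0.4180 0.9660

o_n = [2.0869, -0.1114, -0.2431]
J₁: ẑ×o_n = [0.1114, 2.0869, -0.0000], ω = ẑ
J2: z=[-0.5736, -0.8192, 0.0000] o=[0.3031, -0.2122, 0.2300] → [0.3875, -0.2713, 1.4034, -0.5736, -0.8192, 0.0000]
J3: z=[-0.6542, 0.4581, -0.6018] o=[0.3869, -0.2709, 0.0942] → [-0.0585, -1.2438, -0.8831, -0.6542, 0.4581, -0.6018]
J4: z=[0.1401, -0.7085, -0.6916] o=[0.5821, 0.2796, -0.4301] → [-0.4030, -1.0670, 1.0114, 0.1401, -0.7085, -0.6916]
J5: z=[0.1401, -0.7085, -0.6916] o=[1.1300, 0.0969, -0.1319] → [-0.0653, -0.6462, 0.6488, 0.1401, -0.7085, -0.6916]
J6: z=[0.5047, 0.6521, -0.5657] o=[1.7359, -0.2212, 0.0420] → [-0.1237, -0.0547, -0.1735, 0.5047, 0.6521, -0.5657]
q̇ = J⁺·V = [-0.9320, -0.8790, 0.5650, 0.4720, -0.4180, 0.9660]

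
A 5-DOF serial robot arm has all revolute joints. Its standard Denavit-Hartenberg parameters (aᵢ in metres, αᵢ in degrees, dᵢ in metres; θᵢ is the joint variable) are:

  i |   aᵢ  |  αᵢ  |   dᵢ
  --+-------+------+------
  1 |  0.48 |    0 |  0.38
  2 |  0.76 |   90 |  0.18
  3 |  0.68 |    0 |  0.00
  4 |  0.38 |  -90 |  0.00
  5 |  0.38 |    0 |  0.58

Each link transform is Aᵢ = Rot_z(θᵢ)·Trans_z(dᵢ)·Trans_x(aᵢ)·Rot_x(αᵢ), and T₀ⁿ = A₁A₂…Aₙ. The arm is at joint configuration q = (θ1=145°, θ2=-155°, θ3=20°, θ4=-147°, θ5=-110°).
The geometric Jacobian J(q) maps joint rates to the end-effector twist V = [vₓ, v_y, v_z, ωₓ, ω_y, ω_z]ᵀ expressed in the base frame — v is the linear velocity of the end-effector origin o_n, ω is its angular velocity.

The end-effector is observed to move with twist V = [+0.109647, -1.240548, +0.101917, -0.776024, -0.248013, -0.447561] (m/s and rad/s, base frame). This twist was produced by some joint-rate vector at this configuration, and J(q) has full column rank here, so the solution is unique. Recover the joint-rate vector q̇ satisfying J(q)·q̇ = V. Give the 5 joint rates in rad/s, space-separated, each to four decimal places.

o_n = [1.2305, -0.3736, 0.2438]
J₁: ẑ×o_n = [0.3736, 1.2305, -0.0000], ω = ẑ
J2: z=[0.0000, 0.0000, 1.0000] o=[-0.3932, 0.2753, 0.3800] → [0.6489, 1.6237, -0.0000, 0.0000, 0.0000, 1.0000]
J3: z=[-0.1736, -0.9848, 0.0000] o=[0.3553, 0.1433, 0.5600] → [0.3114, -0.0549, 0.9517, -0.1736, -0.9848, 0.0000]
J4: z=[-0.1736, -0.9848, 0.0000] o=[0.9845, 0.0324, 0.7926] → [0.5404, -0.0953, 0.3127, -0.1736, -0.9848, 0.0000]
J5: z=[0.7865, -0.1387, -0.6018] o=[0.7593, 0.0721, 0.4891] → [-0.2342, -0.0907, -0.2852, 0.7865, -0.1387, -0.6018]
q̇ = J⁺·V = [-0.8650, -0.1260, -0.4290, 0.8080, -0.9030]

-0.8650 -0.1260 -0.4290 0.8080 -0.9030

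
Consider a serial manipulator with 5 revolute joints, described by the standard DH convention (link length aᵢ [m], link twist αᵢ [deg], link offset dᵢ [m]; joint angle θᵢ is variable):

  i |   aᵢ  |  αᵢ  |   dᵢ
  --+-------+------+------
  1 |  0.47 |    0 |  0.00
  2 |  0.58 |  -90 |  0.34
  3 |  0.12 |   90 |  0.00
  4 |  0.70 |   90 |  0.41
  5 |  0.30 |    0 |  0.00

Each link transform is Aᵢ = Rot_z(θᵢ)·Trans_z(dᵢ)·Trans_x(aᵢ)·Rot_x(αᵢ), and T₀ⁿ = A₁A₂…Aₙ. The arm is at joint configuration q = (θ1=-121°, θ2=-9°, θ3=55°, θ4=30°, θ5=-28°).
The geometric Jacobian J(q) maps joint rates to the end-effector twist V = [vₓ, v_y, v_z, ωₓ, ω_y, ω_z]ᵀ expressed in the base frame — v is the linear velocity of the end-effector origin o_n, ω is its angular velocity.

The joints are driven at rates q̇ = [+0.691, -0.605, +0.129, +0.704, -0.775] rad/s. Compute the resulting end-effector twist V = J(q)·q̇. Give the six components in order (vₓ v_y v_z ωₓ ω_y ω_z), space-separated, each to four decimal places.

1.1230 -0.1714 0.1388 0.3851 -0.7858 0.8072

o_n = [-0.7394, -1.7461, -0.2884]
J₁: ẑ×o_n = [1.7461, -0.7394, 0.0000], ω = ẑ
J2: z=[0.0000, 0.0000, 1.0000] o=[-0.2421, -0.4029, 0.0000] → [1.3432, -0.4973, 0.0000, 0.0000, 0.0000, 1.0000]
J3: z=[0.7660, -0.6428, 0.0000] o=[-0.6149, -0.8472, 0.3400] → [0.4039, 0.4814, -0.7686, 0.7660, -0.6428, 0.0000]
J4: z=[-0.5265, -0.6275, 0.5736] o=[-0.6591, -0.8999, 0.2417] → [0.8180, -0.3251, 0.3952, -0.5265, -0.6275, 0.5736]
J5: z=[-0.8478, 0.3370, -0.4096] o=[-0.8304, -1.6485, -0.0197] → [-0.1305, -0.2651, 0.0520, -0.8478, 0.3370, -0.4096]
V = J·q̇ = [1.1230, -0.1714, 0.1388, 0.3851, -0.7858, 0.8072]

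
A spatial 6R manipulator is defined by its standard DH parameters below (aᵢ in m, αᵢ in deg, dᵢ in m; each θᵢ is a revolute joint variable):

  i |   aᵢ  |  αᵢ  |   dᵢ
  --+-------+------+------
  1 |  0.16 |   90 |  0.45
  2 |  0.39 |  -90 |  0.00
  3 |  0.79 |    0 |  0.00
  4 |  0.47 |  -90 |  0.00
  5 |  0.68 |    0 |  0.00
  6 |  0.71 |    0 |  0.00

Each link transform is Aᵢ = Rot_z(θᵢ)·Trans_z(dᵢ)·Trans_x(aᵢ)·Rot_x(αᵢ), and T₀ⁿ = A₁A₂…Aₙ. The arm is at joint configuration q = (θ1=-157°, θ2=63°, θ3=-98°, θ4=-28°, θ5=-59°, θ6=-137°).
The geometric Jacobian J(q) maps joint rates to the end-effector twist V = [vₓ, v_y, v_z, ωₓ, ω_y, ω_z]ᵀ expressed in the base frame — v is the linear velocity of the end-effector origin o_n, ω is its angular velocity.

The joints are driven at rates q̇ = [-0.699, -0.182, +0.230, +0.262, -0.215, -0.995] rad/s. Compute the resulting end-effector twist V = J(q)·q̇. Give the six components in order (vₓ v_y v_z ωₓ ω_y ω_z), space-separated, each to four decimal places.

o_n = [-0.2621, 0.8596, 0.8032]
J₁: ẑ×o_n = [-0.8596, -0.2621, 0.0000], ω = ẑ
J2: z=[-0.3907, 0.9205, 0.0000] o=[-0.1473, -0.0625, 0.4500] → [0.3251, 0.1380, -0.2546, -0.3907, 0.9205, 0.0000]
J3: z=[0.8202, 0.3481, 0.4540] o=[-0.3103, -0.1317, 0.7975] → [-0.4481, 0.0172, 0.7963, 0.8202, 0.3481, 0.4540]
J4: z=[0.8202, 0.3481, 0.4540] o=[-0.5700, 0.6079, 0.6995] → [-0.0782, 0.0548, 0.0993, 0.8202, 0.3481, 0.4540]
J5: z=[-0.5678, 0.3975, 0.7208] o=[-0.6031, 1.0069, 0.4534] → [0.2452, 0.4444, -0.0519, -0.5678, 0.3975, 0.7208]
J6: z=[-0.5678, 0.3975, 0.7208] o=[-0.1497, 1.5072, 0.5346] → [0.5736, 0.0715, 0.4123, -0.5678, 0.3975, 0.7208]
V = J·q̇ = [-0.2052, 0.0098, -0.1436, 1.1616, -0.4773, -1.3479]

-0.2052 0.0098 -0.1436 1.1616 -0.4773 -1.3479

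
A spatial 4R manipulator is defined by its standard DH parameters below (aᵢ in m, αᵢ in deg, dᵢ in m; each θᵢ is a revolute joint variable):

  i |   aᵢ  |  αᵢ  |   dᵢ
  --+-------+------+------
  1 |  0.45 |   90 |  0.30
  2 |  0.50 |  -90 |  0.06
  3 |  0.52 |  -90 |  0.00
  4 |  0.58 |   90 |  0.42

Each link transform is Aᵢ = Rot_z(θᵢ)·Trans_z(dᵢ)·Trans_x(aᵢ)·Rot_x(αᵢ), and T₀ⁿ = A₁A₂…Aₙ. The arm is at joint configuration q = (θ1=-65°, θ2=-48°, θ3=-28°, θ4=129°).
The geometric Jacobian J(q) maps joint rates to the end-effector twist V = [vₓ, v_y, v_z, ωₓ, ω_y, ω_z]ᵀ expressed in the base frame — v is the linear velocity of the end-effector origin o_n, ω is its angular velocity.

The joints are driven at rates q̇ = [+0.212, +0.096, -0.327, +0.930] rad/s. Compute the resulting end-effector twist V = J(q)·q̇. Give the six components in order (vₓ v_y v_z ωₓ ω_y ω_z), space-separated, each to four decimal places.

o_n = [0.5002, -0.5094, -0.6214]
J₁: ẑ×o_n = [0.5094, 0.5002, -0.0000], ω = ẑ
J2: z=[-0.9063, -0.4226, 0.0000] o=[0.1902, -0.4078, 0.3000] → [0.3894, -0.8351, 0.2231, -0.9063, -0.4226, 0.0000]
J3: z=[0.3141, -0.6735, 0.6691] o=[0.2772, -0.7364, -0.0716] → [0.2184, 0.3219, 0.2215, 0.3141, -0.6735, 0.6691]
J4: z=[0.9330, 0.0884, -0.3489] o=[0.1858, -1.1180, -0.4128] → [0.1939, 0.0849, 0.5400, 0.9330, 0.0884, -0.3489]
V = J·q̇ = [0.2543, -0.0004, 0.4512, 0.6780, 0.2619, -0.3313]

0.2543 -0.0004 0.4512 0.6780 0.2619 -0.3313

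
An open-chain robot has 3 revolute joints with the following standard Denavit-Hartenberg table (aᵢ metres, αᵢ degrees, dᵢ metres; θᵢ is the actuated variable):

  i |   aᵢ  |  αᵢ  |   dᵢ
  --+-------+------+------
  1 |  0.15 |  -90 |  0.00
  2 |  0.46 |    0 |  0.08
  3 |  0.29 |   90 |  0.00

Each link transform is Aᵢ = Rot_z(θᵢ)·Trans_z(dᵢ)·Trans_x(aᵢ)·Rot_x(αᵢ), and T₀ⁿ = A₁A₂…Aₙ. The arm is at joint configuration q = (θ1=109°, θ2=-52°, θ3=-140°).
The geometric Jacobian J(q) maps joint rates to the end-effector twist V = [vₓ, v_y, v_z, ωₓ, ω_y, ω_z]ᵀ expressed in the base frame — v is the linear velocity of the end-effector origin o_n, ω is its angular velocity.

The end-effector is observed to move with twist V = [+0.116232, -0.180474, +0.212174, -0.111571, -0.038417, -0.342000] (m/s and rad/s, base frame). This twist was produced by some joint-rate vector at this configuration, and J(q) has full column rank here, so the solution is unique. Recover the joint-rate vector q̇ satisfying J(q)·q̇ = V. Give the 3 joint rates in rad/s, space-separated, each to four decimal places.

-0.3420 -0.6310 0.7490

o_n = [-0.1243, 0.1153, 0.3022]
J₁: ẑ×o_n = [-0.1153, -0.1243, 0.0000], ω = ẑ
J2: z=[-0.9455, -0.3256, 0.0000] o=[-0.0488, 0.1418, 0.0000] → [-0.0984, 0.2857, 0.0005, -0.9455, -0.3256, 0.0000]
J3: z=[-0.9455, -0.3256, 0.0000] o=[-0.2167, 0.3836, 0.3625] → [0.0196, -0.0570, 0.2837, -0.9455, -0.3256, 0.0000]
q̇ = J⁺·V = [-0.3420, -0.6310, 0.7490]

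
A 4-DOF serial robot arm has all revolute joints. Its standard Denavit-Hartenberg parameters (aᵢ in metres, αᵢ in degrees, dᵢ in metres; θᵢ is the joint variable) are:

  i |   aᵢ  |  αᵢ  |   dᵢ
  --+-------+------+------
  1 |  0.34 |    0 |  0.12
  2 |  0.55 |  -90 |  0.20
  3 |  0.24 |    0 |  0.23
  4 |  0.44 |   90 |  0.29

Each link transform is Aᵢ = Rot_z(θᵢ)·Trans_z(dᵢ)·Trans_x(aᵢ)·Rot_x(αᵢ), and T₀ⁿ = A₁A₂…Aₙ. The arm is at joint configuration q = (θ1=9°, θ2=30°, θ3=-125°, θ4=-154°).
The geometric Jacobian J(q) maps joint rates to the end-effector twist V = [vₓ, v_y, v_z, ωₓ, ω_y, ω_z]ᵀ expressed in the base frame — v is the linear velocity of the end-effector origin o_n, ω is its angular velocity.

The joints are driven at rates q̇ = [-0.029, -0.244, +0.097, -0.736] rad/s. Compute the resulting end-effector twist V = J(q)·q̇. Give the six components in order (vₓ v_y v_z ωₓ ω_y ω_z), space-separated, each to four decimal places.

0.4252 0.1643 0.0573 0.4021 -0.4966 -0.2730

o_n = [0.3825, 0.7601, 0.0820]
J₁: ẑ×o_n = [-0.7601, 0.3825, 0.0000], ω = ẑ
J2: z=[0.0000, 0.0000, 1.0000] o=[0.3358, 0.0532, 0.1200] → [-0.7069, 0.0467, 0.0000, 0.0000, 0.0000, 1.0000]
J3: z=[-0.6293, 0.7771, 0.0000] o=[0.7632, 0.3993, 0.3200] → [-0.1850, -0.1498, 0.0688, -0.6293, 0.7771, 0.0000]
J4: z=[-0.6293, 0.7771, 0.0000] o=[0.5115, 0.4914, 0.5166] → [-0.3377, -0.2735, -0.0688, -0.6293, 0.7771, 0.0000]
V = J·q̇ = [0.4252, 0.1643, 0.0573, 0.4021, -0.4966, -0.2730]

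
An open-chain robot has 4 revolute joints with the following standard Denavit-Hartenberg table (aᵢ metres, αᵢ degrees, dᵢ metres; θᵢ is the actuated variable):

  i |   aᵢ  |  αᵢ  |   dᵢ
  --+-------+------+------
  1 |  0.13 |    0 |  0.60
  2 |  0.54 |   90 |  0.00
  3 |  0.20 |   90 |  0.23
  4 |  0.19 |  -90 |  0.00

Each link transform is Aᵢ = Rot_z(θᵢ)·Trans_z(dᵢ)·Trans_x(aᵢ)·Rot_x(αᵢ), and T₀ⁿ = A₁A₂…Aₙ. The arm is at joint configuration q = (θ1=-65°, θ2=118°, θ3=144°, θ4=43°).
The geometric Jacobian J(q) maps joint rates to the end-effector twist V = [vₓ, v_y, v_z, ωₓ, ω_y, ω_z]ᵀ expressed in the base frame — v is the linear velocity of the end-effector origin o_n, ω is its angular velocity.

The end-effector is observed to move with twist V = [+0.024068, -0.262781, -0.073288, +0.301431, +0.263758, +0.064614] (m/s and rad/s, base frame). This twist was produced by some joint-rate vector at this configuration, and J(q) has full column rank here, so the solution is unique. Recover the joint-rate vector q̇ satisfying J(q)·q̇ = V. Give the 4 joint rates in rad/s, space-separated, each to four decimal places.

o_n = [0.5021, -0.1220, 0.7992]
J₁: ẑ×o_n = [0.1220, 0.5021, -0.0000], ω = ẑ
J2: z=[0.0000, 0.0000, 1.0000] o=[0.0549, -0.1178, 0.6000] → [0.0041, 0.4471, -0.0000, 0.0000, 0.0000, 1.0000]
J3: z=[0.7986, -0.6018, 0.0000] o=[0.3799, 0.3134, 0.6000] → [-0.1199, -0.1591, -0.2742, 0.7986, -0.6018, 0.0000]
J4: z=[0.3537, 0.4694, 0.8090] o=[0.4662, 0.0458, 0.7176] → [0.1741, 0.0001, -0.0762, 0.3537, 0.4694, 0.8090]
q̇ = J⁺·V = [-0.6810, 0.2060, 0.0820, 0.6670]

-0.6810 0.2060 0.0820 0.6670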